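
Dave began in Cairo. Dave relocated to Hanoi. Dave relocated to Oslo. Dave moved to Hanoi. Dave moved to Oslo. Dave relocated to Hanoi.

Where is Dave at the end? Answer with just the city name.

Tracking Dave's location:
Start: Dave is in Cairo.
After move 1: Cairo -> Hanoi. Dave is in Hanoi.
After move 2: Hanoi -> Oslo. Dave is in Oslo.
After move 3: Oslo -> Hanoi. Dave is in Hanoi.
After move 4: Hanoi -> Oslo. Dave is in Oslo.
After move 5: Oslo -> Hanoi. Dave is in Hanoi.

Answer: Hanoi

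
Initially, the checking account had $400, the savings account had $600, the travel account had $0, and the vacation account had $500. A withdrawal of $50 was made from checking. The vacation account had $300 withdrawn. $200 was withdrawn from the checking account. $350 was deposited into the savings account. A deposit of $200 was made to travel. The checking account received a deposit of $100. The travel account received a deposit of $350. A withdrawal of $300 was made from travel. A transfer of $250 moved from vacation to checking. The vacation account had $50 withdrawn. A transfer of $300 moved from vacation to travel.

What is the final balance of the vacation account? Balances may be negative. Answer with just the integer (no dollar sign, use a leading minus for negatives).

Answer: -400

Derivation:
Tracking account balances step by step:
Start: checking=400, savings=600, travel=0, vacation=500
Event 1 (withdraw 50 from checking): checking: 400 - 50 = 350. Balances: checking=350, savings=600, travel=0, vacation=500
Event 2 (withdraw 300 from vacation): vacation: 500 - 300 = 200. Balances: checking=350, savings=600, travel=0, vacation=200
Event 3 (withdraw 200 from checking): checking: 350 - 200 = 150. Balances: checking=150, savings=600, travel=0, vacation=200
Event 4 (deposit 350 to savings): savings: 600 + 350 = 950. Balances: checking=150, savings=950, travel=0, vacation=200
Event 5 (deposit 200 to travel): travel: 0 + 200 = 200. Balances: checking=150, savings=950, travel=200, vacation=200
Event 6 (deposit 100 to checking): checking: 150 + 100 = 250. Balances: checking=250, savings=950, travel=200, vacation=200
Event 7 (deposit 350 to travel): travel: 200 + 350 = 550. Balances: checking=250, savings=950, travel=550, vacation=200
Event 8 (withdraw 300 from travel): travel: 550 - 300 = 250. Balances: checking=250, savings=950, travel=250, vacation=200
Event 9 (transfer 250 vacation -> checking): vacation: 200 - 250 = -50, checking: 250 + 250 = 500. Balances: checking=500, savings=950, travel=250, vacation=-50
Event 10 (withdraw 50 from vacation): vacation: -50 - 50 = -100. Balances: checking=500, savings=950, travel=250, vacation=-100
Event 11 (transfer 300 vacation -> travel): vacation: -100 - 300 = -400, travel: 250 + 300 = 550. Balances: checking=500, savings=950, travel=550, vacation=-400

Final balance of vacation: -400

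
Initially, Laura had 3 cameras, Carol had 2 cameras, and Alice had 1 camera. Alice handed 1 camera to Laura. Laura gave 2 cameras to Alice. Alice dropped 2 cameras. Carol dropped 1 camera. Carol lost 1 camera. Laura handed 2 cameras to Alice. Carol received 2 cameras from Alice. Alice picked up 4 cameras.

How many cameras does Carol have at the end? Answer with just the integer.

Answer: 2

Derivation:
Tracking counts step by step:
Start: Laura=3, Carol=2, Alice=1
Event 1 (Alice -> Laura, 1): Alice: 1 -> 0, Laura: 3 -> 4. State: Laura=4, Carol=2, Alice=0
Event 2 (Laura -> Alice, 2): Laura: 4 -> 2, Alice: 0 -> 2. State: Laura=2, Carol=2, Alice=2
Event 3 (Alice -2): Alice: 2 -> 0. State: Laura=2, Carol=2, Alice=0
Event 4 (Carol -1): Carol: 2 -> 1. State: Laura=2, Carol=1, Alice=0
Event 5 (Carol -1): Carol: 1 -> 0. State: Laura=2, Carol=0, Alice=0
Event 6 (Laura -> Alice, 2): Laura: 2 -> 0, Alice: 0 -> 2. State: Laura=0, Carol=0, Alice=2
Event 7 (Alice -> Carol, 2): Alice: 2 -> 0, Carol: 0 -> 2. State: Laura=0, Carol=2, Alice=0
Event 8 (Alice +4): Alice: 0 -> 4. State: Laura=0, Carol=2, Alice=4

Carol's final count: 2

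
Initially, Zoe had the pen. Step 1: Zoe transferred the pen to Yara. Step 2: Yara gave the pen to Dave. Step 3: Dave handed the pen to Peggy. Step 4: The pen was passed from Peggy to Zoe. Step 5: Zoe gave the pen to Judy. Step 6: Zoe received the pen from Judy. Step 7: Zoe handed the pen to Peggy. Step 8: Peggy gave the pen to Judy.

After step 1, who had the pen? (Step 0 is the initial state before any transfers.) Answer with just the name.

Tracking the pen holder through step 1:
After step 0 (start): Zoe
After step 1: Yara

At step 1, the holder is Yara.

Answer: Yara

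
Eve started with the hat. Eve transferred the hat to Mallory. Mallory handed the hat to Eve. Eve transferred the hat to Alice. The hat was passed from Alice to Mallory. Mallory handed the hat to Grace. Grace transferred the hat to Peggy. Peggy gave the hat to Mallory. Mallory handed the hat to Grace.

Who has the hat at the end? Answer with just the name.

Answer: Grace

Derivation:
Tracking the hat through each event:
Start: Eve has the hat.
After event 1: Mallory has the hat.
After event 2: Eve has the hat.
After event 3: Alice has the hat.
After event 4: Mallory has the hat.
After event 5: Grace has the hat.
After event 6: Peggy has the hat.
After event 7: Mallory has the hat.
After event 8: Grace has the hat.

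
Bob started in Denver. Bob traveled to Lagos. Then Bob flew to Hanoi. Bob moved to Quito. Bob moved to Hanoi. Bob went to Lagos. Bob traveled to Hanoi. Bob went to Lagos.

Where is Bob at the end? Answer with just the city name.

Tracking Bob's location:
Start: Bob is in Denver.
After move 1: Denver -> Lagos. Bob is in Lagos.
After move 2: Lagos -> Hanoi. Bob is in Hanoi.
After move 3: Hanoi -> Quito. Bob is in Quito.
After move 4: Quito -> Hanoi. Bob is in Hanoi.
After move 5: Hanoi -> Lagos. Bob is in Lagos.
After move 6: Lagos -> Hanoi. Bob is in Hanoi.
After move 7: Hanoi -> Lagos. Bob is in Lagos.

Answer: Lagos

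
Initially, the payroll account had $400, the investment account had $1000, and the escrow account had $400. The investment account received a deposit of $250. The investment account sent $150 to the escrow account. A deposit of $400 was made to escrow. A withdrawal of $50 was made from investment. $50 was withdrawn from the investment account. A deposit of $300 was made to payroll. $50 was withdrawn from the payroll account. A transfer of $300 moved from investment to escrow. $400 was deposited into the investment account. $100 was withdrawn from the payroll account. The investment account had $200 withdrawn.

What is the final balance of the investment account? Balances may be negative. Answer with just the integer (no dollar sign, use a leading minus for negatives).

Answer: 900

Derivation:
Tracking account balances step by step:
Start: payroll=400, investment=1000, escrow=400
Event 1 (deposit 250 to investment): investment: 1000 + 250 = 1250. Balances: payroll=400, investment=1250, escrow=400
Event 2 (transfer 150 investment -> escrow): investment: 1250 - 150 = 1100, escrow: 400 + 150 = 550. Balances: payroll=400, investment=1100, escrow=550
Event 3 (deposit 400 to escrow): escrow: 550 + 400 = 950. Balances: payroll=400, investment=1100, escrow=950
Event 4 (withdraw 50 from investment): investment: 1100 - 50 = 1050. Balances: payroll=400, investment=1050, escrow=950
Event 5 (withdraw 50 from investment): investment: 1050 - 50 = 1000. Balances: payroll=400, investment=1000, escrow=950
Event 6 (deposit 300 to payroll): payroll: 400 + 300 = 700. Balances: payroll=700, investment=1000, escrow=950
Event 7 (withdraw 50 from payroll): payroll: 700 - 50 = 650. Balances: payroll=650, investment=1000, escrow=950
Event 8 (transfer 300 investment -> escrow): investment: 1000 - 300 = 700, escrow: 950 + 300 = 1250. Balances: payroll=650, investment=700, escrow=1250
Event 9 (deposit 400 to investment): investment: 700 + 400 = 1100. Balances: payroll=650, investment=1100, escrow=1250
Event 10 (withdraw 100 from payroll): payroll: 650 - 100 = 550. Balances: payroll=550, investment=1100, escrow=1250
Event 11 (withdraw 200 from investment): investment: 1100 - 200 = 900. Balances: payroll=550, investment=900, escrow=1250

Final balance of investment: 900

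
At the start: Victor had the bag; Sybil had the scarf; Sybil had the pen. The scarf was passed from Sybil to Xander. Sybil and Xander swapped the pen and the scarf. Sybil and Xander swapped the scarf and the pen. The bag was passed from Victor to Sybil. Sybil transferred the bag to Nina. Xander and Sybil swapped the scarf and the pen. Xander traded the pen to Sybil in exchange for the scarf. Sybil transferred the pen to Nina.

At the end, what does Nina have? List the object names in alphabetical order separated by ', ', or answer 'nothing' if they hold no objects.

Tracking all object holders:
Start: bag:Victor, scarf:Sybil, pen:Sybil
Event 1 (give scarf: Sybil -> Xander). State: bag:Victor, scarf:Xander, pen:Sybil
Event 2 (swap pen<->scarf: now pen:Xander, scarf:Sybil). State: bag:Victor, scarf:Sybil, pen:Xander
Event 3 (swap scarf<->pen: now scarf:Xander, pen:Sybil). State: bag:Victor, scarf:Xander, pen:Sybil
Event 4 (give bag: Victor -> Sybil). State: bag:Sybil, scarf:Xander, pen:Sybil
Event 5 (give bag: Sybil -> Nina). State: bag:Nina, scarf:Xander, pen:Sybil
Event 6 (swap scarf<->pen: now scarf:Sybil, pen:Xander). State: bag:Nina, scarf:Sybil, pen:Xander
Event 7 (swap pen<->scarf: now pen:Sybil, scarf:Xander). State: bag:Nina, scarf:Xander, pen:Sybil
Event 8 (give pen: Sybil -> Nina). State: bag:Nina, scarf:Xander, pen:Nina

Final state: bag:Nina, scarf:Xander, pen:Nina
Nina holds: bag, pen.

Answer: bag, pen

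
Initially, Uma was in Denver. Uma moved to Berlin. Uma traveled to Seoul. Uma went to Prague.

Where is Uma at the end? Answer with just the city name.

Answer: Prague

Derivation:
Tracking Uma's location:
Start: Uma is in Denver.
After move 1: Denver -> Berlin. Uma is in Berlin.
After move 2: Berlin -> Seoul. Uma is in Seoul.
After move 3: Seoul -> Prague. Uma is in Prague.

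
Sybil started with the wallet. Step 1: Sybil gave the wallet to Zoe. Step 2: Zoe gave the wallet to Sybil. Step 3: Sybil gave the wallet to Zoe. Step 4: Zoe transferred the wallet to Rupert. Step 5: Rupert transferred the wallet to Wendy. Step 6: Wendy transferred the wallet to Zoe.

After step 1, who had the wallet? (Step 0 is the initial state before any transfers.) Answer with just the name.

Answer: Zoe

Derivation:
Tracking the wallet holder through step 1:
After step 0 (start): Sybil
After step 1: Zoe

At step 1, the holder is Zoe.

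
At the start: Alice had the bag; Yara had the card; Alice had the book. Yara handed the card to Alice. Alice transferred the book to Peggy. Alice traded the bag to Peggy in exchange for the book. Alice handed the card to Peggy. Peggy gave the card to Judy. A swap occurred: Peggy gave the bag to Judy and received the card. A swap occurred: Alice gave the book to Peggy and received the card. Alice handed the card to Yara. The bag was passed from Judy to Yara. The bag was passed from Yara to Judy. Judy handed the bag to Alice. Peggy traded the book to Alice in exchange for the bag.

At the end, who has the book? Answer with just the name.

Answer: Alice

Derivation:
Tracking all object holders:
Start: bag:Alice, card:Yara, book:Alice
Event 1 (give card: Yara -> Alice). State: bag:Alice, card:Alice, book:Alice
Event 2 (give book: Alice -> Peggy). State: bag:Alice, card:Alice, book:Peggy
Event 3 (swap bag<->book: now bag:Peggy, book:Alice). State: bag:Peggy, card:Alice, book:Alice
Event 4 (give card: Alice -> Peggy). State: bag:Peggy, card:Peggy, book:Alice
Event 5 (give card: Peggy -> Judy). State: bag:Peggy, card:Judy, book:Alice
Event 6 (swap bag<->card: now bag:Judy, card:Peggy). State: bag:Judy, card:Peggy, book:Alice
Event 7 (swap book<->card: now book:Peggy, card:Alice). State: bag:Judy, card:Alice, book:Peggy
Event 8 (give card: Alice -> Yara). State: bag:Judy, card:Yara, book:Peggy
Event 9 (give bag: Judy -> Yara). State: bag:Yara, card:Yara, book:Peggy
Event 10 (give bag: Yara -> Judy). State: bag:Judy, card:Yara, book:Peggy
Event 11 (give bag: Judy -> Alice). State: bag:Alice, card:Yara, book:Peggy
Event 12 (swap book<->bag: now book:Alice, bag:Peggy). State: bag:Peggy, card:Yara, book:Alice

Final state: bag:Peggy, card:Yara, book:Alice
The book is held by Alice.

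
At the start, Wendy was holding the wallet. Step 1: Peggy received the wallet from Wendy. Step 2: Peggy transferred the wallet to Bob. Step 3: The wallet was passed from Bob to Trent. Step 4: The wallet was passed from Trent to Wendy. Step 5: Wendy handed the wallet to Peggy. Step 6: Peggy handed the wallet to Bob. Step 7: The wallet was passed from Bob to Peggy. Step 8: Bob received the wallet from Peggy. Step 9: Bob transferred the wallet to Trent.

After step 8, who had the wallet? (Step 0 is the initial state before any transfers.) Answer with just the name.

Tracking the wallet holder through step 8:
After step 0 (start): Wendy
After step 1: Peggy
After step 2: Bob
After step 3: Trent
After step 4: Wendy
After step 5: Peggy
After step 6: Bob
After step 7: Peggy
After step 8: Bob

At step 8, the holder is Bob.

Answer: Bob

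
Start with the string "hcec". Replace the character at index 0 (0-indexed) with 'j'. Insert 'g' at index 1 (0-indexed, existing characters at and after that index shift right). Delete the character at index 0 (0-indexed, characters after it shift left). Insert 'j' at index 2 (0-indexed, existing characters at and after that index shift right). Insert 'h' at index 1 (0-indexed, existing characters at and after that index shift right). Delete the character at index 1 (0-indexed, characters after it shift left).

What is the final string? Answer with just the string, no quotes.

Applying each edit step by step:
Start: "hcec"
Op 1 (replace idx 0: 'h' -> 'j'): "hcec" -> "jcec"
Op 2 (insert 'g' at idx 1): "jcec" -> "jgcec"
Op 3 (delete idx 0 = 'j'): "jgcec" -> "gcec"
Op 4 (insert 'j' at idx 2): "gcec" -> "gcjec"
Op 5 (insert 'h' at idx 1): "gcjec" -> "ghcjec"
Op 6 (delete idx 1 = 'h'): "ghcjec" -> "gcjec"

Answer: gcjec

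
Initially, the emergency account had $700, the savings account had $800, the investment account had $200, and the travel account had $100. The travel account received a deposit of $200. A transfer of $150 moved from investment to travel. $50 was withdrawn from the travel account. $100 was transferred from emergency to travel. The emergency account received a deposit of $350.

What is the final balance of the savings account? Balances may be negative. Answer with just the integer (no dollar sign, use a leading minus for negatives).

Answer: 800

Derivation:
Tracking account balances step by step:
Start: emergency=700, savings=800, investment=200, travel=100
Event 1 (deposit 200 to travel): travel: 100 + 200 = 300. Balances: emergency=700, savings=800, investment=200, travel=300
Event 2 (transfer 150 investment -> travel): investment: 200 - 150 = 50, travel: 300 + 150 = 450. Balances: emergency=700, savings=800, investment=50, travel=450
Event 3 (withdraw 50 from travel): travel: 450 - 50 = 400. Balances: emergency=700, savings=800, investment=50, travel=400
Event 4 (transfer 100 emergency -> travel): emergency: 700 - 100 = 600, travel: 400 + 100 = 500. Balances: emergency=600, savings=800, investment=50, travel=500
Event 5 (deposit 350 to emergency): emergency: 600 + 350 = 950. Balances: emergency=950, savings=800, investment=50, travel=500

Final balance of savings: 800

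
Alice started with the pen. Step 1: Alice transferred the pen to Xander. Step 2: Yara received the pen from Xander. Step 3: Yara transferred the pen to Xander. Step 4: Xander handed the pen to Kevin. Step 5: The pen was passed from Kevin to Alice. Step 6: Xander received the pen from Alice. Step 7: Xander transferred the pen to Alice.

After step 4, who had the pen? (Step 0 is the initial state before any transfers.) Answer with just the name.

Answer: Kevin

Derivation:
Tracking the pen holder through step 4:
After step 0 (start): Alice
After step 1: Xander
After step 2: Yara
After step 3: Xander
After step 4: Kevin

At step 4, the holder is Kevin.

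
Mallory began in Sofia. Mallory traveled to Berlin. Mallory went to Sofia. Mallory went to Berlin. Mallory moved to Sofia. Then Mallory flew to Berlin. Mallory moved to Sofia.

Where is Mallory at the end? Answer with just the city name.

Tracking Mallory's location:
Start: Mallory is in Sofia.
After move 1: Sofia -> Berlin. Mallory is in Berlin.
After move 2: Berlin -> Sofia. Mallory is in Sofia.
After move 3: Sofia -> Berlin. Mallory is in Berlin.
After move 4: Berlin -> Sofia. Mallory is in Sofia.
After move 5: Sofia -> Berlin. Mallory is in Berlin.
After move 6: Berlin -> Sofia. Mallory is in Sofia.

Answer: Sofia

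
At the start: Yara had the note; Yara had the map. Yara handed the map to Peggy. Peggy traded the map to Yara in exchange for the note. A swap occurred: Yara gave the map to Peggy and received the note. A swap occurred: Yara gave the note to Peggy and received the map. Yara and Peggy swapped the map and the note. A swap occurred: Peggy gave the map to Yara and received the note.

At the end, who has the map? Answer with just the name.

Answer: Yara

Derivation:
Tracking all object holders:
Start: note:Yara, map:Yara
Event 1 (give map: Yara -> Peggy). State: note:Yara, map:Peggy
Event 2 (swap map<->note: now map:Yara, note:Peggy). State: note:Peggy, map:Yara
Event 3 (swap map<->note: now map:Peggy, note:Yara). State: note:Yara, map:Peggy
Event 4 (swap note<->map: now note:Peggy, map:Yara). State: note:Peggy, map:Yara
Event 5 (swap map<->note: now map:Peggy, note:Yara). State: note:Yara, map:Peggy
Event 6 (swap map<->note: now map:Yara, note:Peggy). State: note:Peggy, map:Yara

Final state: note:Peggy, map:Yara
The map is held by Yara.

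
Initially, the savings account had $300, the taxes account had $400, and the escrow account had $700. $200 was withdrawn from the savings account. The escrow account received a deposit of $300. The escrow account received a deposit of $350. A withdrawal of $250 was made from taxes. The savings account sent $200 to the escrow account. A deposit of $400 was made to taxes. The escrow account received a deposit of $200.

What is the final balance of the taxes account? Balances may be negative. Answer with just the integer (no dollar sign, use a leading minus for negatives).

Answer: 550

Derivation:
Tracking account balances step by step:
Start: savings=300, taxes=400, escrow=700
Event 1 (withdraw 200 from savings): savings: 300 - 200 = 100. Balances: savings=100, taxes=400, escrow=700
Event 2 (deposit 300 to escrow): escrow: 700 + 300 = 1000. Balances: savings=100, taxes=400, escrow=1000
Event 3 (deposit 350 to escrow): escrow: 1000 + 350 = 1350. Balances: savings=100, taxes=400, escrow=1350
Event 4 (withdraw 250 from taxes): taxes: 400 - 250 = 150. Balances: savings=100, taxes=150, escrow=1350
Event 5 (transfer 200 savings -> escrow): savings: 100 - 200 = -100, escrow: 1350 + 200 = 1550. Balances: savings=-100, taxes=150, escrow=1550
Event 6 (deposit 400 to taxes): taxes: 150 + 400 = 550. Balances: savings=-100, taxes=550, escrow=1550
Event 7 (deposit 200 to escrow): escrow: 1550 + 200 = 1750. Balances: savings=-100, taxes=550, escrow=1750

Final balance of taxes: 550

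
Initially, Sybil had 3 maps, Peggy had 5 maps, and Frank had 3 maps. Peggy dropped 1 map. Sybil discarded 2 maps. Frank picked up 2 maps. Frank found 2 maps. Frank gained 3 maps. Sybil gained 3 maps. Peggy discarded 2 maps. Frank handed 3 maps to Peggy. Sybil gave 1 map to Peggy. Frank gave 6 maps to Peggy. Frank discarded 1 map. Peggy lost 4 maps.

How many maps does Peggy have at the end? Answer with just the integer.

Tracking counts step by step:
Start: Sybil=3, Peggy=5, Frank=3
Event 1 (Peggy -1): Peggy: 5 -> 4. State: Sybil=3, Peggy=4, Frank=3
Event 2 (Sybil -2): Sybil: 3 -> 1. State: Sybil=1, Peggy=4, Frank=3
Event 3 (Frank +2): Frank: 3 -> 5. State: Sybil=1, Peggy=4, Frank=5
Event 4 (Frank +2): Frank: 5 -> 7. State: Sybil=1, Peggy=4, Frank=7
Event 5 (Frank +3): Frank: 7 -> 10. State: Sybil=1, Peggy=4, Frank=10
Event 6 (Sybil +3): Sybil: 1 -> 4. State: Sybil=4, Peggy=4, Frank=10
Event 7 (Peggy -2): Peggy: 4 -> 2. State: Sybil=4, Peggy=2, Frank=10
Event 8 (Frank -> Peggy, 3): Frank: 10 -> 7, Peggy: 2 -> 5. State: Sybil=4, Peggy=5, Frank=7
Event 9 (Sybil -> Peggy, 1): Sybil: 4 -> 3, Peggy: 5 -> 6. State: Sybil=3, Peggy=6, Frank=7
Event 10 (Frank -> Peggy, 6): Frank: 7 -> 1, Peggy: 6 -> 12. State: Sybil=3, Peggy=12, Frank=1
Event 11 (Frank -1): Frank: 1 -> 0. State: Sybil=3, Peggy=12, Frank=0
Event 12 (Peggy -4): Peggy: 12 -> 8. State: Sybil=3, Peggy=8, Frank=0

Peggy's final count: 8

Answer: 8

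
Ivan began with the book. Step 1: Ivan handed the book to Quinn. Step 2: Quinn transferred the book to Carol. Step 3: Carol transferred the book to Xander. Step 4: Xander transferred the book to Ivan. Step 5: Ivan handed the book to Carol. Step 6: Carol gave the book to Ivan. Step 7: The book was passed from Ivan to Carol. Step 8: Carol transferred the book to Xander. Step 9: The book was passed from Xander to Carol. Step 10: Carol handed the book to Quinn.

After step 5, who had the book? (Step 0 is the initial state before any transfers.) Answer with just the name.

Tracking the book holder through step 5:
After step 0 (start): Ivan
After step 1: Quinn
After step 2: Carol
After step 3: Xander
After step 4: Ivan
After step 5: Carol

At step 5, the holder is Carol.

Answer: Carol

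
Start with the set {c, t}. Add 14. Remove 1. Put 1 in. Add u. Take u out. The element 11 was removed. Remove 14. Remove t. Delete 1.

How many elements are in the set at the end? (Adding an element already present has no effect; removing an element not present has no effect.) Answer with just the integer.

Answer: 1

Derivation:
Tracking the set through each operation:
Start: {c, t}
Event 1 (add 14): added. Set: {14, c, t}
Event 2 (remove 1): not present, no change. Set: {14, c, t}
Event 3 (add 1): added. Set: {1, 14, c, t}
Event 4 (add u): added. Set: {1, 14, c, t, u}
Event 5 (remove u): removed. Set: {1, 14, c, t}
Event 6 (remove 11): not present, no change. Set: {1, 14, c, t}
Event 7 (remove 14): removed. Set: {1, c, t}
Event 8 (remove t): removed. Set: {1, c}
Event 9 (remove 1): removed. Set: {c}

Final set: {c} (size 1)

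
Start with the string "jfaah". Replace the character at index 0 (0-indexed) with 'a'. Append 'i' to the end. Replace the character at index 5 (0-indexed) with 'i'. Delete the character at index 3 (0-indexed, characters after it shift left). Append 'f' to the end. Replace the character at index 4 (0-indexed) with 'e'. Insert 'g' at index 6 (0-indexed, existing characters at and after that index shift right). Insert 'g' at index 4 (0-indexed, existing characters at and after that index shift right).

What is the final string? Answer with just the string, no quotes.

Applying each edit step by step:
Start: "jfaah"
Op 1 (replace idx 0: 'j' -> 'a'): "jfaah" -> "afaah"
Op 2 (append 'i'): "afaah" -> "afaahi"
Op 3 (replace idx 5: 'i' -> 'i'): "afaahi" -> "afaahi"
Op 4 (delete idx 3 = 'a'): "afaahi" -> "afahi"
Op 5 (append 'f'): "afahi" -> "afahif"
Op 6 (replace idx 4: 'i' -> 'e'): "afahif" -> "afahef"
Op 7 (insert 'g' at idx 6): "afahef" -> "afahefg"
Op 8 (insert 'g' at idx 4): "afahefg" -> "afahgefg"

Answer: afahgefg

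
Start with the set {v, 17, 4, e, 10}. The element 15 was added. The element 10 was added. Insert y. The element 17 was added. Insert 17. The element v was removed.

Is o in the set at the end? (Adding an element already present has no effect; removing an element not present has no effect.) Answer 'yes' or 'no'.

Answer: no

Derivation:
Tracking the set through each operation:
Start: {10, 17, 4, e, v}
Event 1 (add 15): added. Set: {10, 15, 17, 4, e, v}
Event 2 (add 10): already present, no change. Set: {10, 15, 17, 4, e, v}
Event 3 (add y): added. Set: {10, 15, 17, 4, e, v, y}
Event 4 (add 17): already present, no change. Set: {10, 15, 17, 4, e, v, y}
Event 5 (add 17): already present, no change. Set: {10, 15, 17, 4, e, v, y}
Event 6 (remove v): removed. Set: {10, 15, 17, 4, e, y}

Final set: {10, 15, 17, 4, e, y} (size 6)
o is NOT in the final set.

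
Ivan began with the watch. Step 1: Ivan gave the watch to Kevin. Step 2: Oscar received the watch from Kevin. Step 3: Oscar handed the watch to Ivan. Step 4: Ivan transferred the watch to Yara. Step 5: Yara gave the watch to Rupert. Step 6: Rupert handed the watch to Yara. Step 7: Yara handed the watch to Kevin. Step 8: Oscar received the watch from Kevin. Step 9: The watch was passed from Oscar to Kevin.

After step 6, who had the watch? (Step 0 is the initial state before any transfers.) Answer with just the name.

Answer: Yara

Derivation:
Tracking the watch holder through step 6:
After step 0 (start): Ivan
After step 1: Kevin
After step 2: Oscar
After step 3: Ivan
After step 4: Yara
After step 5: Rupert
After step 6: Yara

At step 6, the holder is Yara.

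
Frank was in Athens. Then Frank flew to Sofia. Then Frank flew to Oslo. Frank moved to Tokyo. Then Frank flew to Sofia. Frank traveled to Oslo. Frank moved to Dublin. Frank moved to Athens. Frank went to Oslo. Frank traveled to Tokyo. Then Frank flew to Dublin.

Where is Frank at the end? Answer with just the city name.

Tracking Frank's location:
Start: Frank is in Athens.
After move 1: Athens -> Sofia. Frank is in Sofia.
After move 2: Sofia -> Oslo. Frank is in Oslo.
After move 3: Oslo -> Tokyo. Frank is in Tokyo.
After move 4: Tokyo -> Sofia. Frank is in Sofia.
After move 5: Sofia -> Oslo. Frank is in Oslo.
After move 6: Oslo -> Dublin. Frank is in Dublin.
After move 7: Dublin -> Athens. Frank is in Athens.
After move 8: Athens -> Oslo. Frank is in Oslo.
After move 9: Oslo -> Tokyo. Frank is in Tokyo.
After move 10: Tokyo -> Dublin. Frank is in Dublin.

Answer: Dublin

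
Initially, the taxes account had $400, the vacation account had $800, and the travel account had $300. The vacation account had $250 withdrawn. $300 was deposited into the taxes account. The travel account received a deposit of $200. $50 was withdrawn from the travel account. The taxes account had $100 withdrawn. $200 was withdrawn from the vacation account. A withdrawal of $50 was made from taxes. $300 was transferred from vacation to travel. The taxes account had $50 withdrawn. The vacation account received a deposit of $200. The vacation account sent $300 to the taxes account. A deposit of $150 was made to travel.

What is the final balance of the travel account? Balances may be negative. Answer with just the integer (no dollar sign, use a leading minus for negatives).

Answer: 900

Derivation:
Tracking account balances step by step:
Start: taxes=400, vacation=800, travel=300
Event 1 (withdraw 250 from vacation): vacation: 800 - 250 = 550. Balances: taxes=400, vacation=550, travel=300
Event 2 (deposit 300 to taxes): taxes: 400 + 300 = 700. Balances: taxes=700, vacation=550, travel=300
Event 3 (deposit 200 to travel): travel: 300 + 200 = 500. Balances: taxes=700, vacation=550, travel=500
Event 4 (withdraw 50 from travel): travel: 500 - 50 = 450. Balances: taxes=700, vacation=550, travel=450
Event 5 (withdraw 100 from taxes): taxes: 700 - 100 = 600. Balances: taxes=600, vacation=550, travel=450
Event 6 (withdraw 200 from vacation): vacation: 550 - 200 = 350. Balances: taxes=600, vacation=350, travel=450
Event 7 (withdraw 50 from taxes): taxes: 600 - 50 = 550. Balances: taxes=550, vacation=350, travel=450
Event 8 (transfer 300 vacation -> travel): vacation: 350 - 300 = 50, travel: 450 + 300 = 750. Balances: taxes=550, vacation=50, travel=750
Event 9 (withdraw 50 from taxes): taxes: 550 - 50 = 500. Balances: taxes=500, vacation=50, travel=750
Event 10 (deposit 200 to vacation): vacation: 50 + 200 = 250. Balances: taxes=500, vacation=250, travel=750
Event 11 (transfer 300 vacation -> taxes): vacation: 250 - 300 = -50, taxes: 500 + 300 = 800. Balances: taxes=800, vacation=-50, travel=750
Event 12 (deposit 150 to travel): travel: 750 + 150 = 900. Balances: taxes=800, vacation=-50, travel=900

Final balance of travel: 900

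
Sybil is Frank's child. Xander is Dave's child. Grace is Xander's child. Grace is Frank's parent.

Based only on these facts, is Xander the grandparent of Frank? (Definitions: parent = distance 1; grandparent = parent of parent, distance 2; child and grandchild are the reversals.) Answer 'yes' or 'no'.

Answer: yes

Derivation:
Reconstructing the parent chain from the given facts:
  Dave -> Xander -> Grace -> Frank -> Sybil
(each arrow means 'parent of the next')
Positions in the chain (0 = top):
  position of Dave: 0
  position of Xander: 1
  position of Grace: 2
  position of Frank: 3
  position of Sybil: 4

Xander is at position 1, Frank is at position 3; signed distance (j - i) = 2.
'grandparent' requires j - i = 2. Actual distance is 2, so the relation HOLDS.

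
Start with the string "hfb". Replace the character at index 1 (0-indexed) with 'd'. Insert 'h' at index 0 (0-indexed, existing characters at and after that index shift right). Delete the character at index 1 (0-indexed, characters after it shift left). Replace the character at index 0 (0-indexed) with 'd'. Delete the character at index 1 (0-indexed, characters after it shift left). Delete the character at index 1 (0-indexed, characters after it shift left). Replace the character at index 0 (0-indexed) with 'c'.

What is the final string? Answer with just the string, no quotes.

Applying each edit step by step:
Start: "hfb"
Op 1 (replace idx 1: 'f' -> 'd'): "hfb" -> "hdb"
Op 2 (insert 'h' at idx 0): "hdb" -> "hhdb"
Op 3 (delete idx 1 = 'h'): "hhdb" -> "hdb"
Op 4 (replace idx 0: 'h' -> 'd'): "hdb" -> "ddb"
Op 5 (delete idx 1 = 'd'): "ddb" -> "db"
Op 6 (delete idx 1 = 'b'): "db" -> "d"
Op 7 (replace idx 0: 'd' -> 'c'): "d" -> "c"

Answer: c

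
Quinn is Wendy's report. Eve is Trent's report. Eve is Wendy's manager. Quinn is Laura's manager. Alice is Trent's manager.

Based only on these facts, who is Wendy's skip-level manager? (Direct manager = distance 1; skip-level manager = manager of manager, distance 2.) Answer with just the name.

Reconstructing the manager chain from the given facts:
  Alice -> Trent -> Eve -> Wendy -> Quinn -> Laura
(each arrow means 'manager of the next')
Positions in the chain (0 = top):
  position of Alice: 0
  position of Trent: 1
  position of Eve: 2
  position of Wendy: 3
  position of Quinn: 4
  position of Laura: 5

Wendy is at position 3; the skip-level manager is 2 steps up the chain, i.e. position 1: Trent.

Answer: Trent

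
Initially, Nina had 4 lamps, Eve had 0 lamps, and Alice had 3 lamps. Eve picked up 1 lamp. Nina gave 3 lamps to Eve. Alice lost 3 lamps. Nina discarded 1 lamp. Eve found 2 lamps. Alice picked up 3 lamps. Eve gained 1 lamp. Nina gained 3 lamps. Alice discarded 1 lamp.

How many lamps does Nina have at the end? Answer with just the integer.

Answer: 3

Derivation:
Tracking counts step by step:
Start: Nina=4, Eve=0, Alice=3
Event 1 (Eve +1): Eve: 0 -> 1. State: Nina=4, Eve=1, Alice=3
Event 2 (Nina -> Eve, 3): Nina: 4 -> 1, Eve: 1 -> 4. State: Nina=1, Eve=4, Alice=3
Event 3 (Alice -3): Alice: 3 -> 0. State: Nina=1, Eve=4, Alice=0
Event 4 (Nina -1): Nina: 1 -> 0. State: Nina=0, Eve=4, Alice=0
Event 5 (Eve +2): Eve: 4 -> 6. State: Nina=0, Eve=6, Alice=0
Event 6 (Alice +3): Alice: 0 -> 3. State: Nina=0, Eve=6, Alice=3
Event 7 (Eve +1): Eve: 6 -> 7. State: Nina=0, Eve=7, Alice=3
Event 8 (Nina +3): Nina: 0 -> 3. State: Nina=3, Eve=7, Alice=3
Event 9 (Alice -1): Alice: 3 -> 2. State: Nina=3, Eve=7, Alice=2

Nina's final count: 3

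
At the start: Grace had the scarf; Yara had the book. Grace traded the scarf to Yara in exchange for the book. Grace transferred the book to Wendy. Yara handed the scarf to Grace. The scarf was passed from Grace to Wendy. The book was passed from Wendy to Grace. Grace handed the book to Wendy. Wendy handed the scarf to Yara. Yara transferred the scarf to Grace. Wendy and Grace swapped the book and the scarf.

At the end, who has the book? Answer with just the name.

Tracking all object holders:
Start: scarf:Grace, book:Yara
Event 1 (swap scarf<->book: now scarf:Yara, book:Grace). State: scarf:Yara, book:Grace
Event 2 (give book: Grace -> Wendy). State: scarf:Yara, book:Wendy
Event 3 (give scarf: Yara -> Grace). State: scarf:Grace, book:Wendy
Event 4 (give scarf: Grace -> Wendy). State: scarf:Wendy, book:Wendy
Event 5 (give book: Wendy -> Grace). State: scarf:Wendy, book:Grace
Event 6 (give book: Grace -> Wendy). State: scarf:Wendy, book:Wendy
Event 7 (give scarf: Wendy -> Yara). State: scarf:Yara, book:Wendy
Event 8 (give scarf: Yara -> Grace). State: scarf:Grace, book:Wendy
Event 9 (swap book<->scarf: now book:Grace, scarf:Wendy). State: scarf:Wendy, book:Grace

Final state: scarf:Wendy, book:Grace
The book is held by Grace.

Answer: Grace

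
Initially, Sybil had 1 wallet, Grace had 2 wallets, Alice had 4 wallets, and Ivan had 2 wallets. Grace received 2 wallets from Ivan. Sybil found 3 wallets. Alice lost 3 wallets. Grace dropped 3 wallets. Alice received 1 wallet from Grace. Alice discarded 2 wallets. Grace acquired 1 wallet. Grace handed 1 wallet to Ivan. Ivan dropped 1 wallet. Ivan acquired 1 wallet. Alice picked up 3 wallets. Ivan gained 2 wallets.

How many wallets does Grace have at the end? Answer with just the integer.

Tracking counts step by step:
Start: Sybil=1, Grace=2, Alice=4, Ivan=2
Event 1 (Ivan -> Grace, 2): Ivan: 2 -> 0, Grace: 2 -> 4. State: Sybil=1, Grace=4, Alice=4, Ivan=0
Event 2 (Sybil +3): Sybil: 1 -> 4. State: Sybil=4, Grace=4, Alice=4, Ivan=0
Event 3 (Alice -3): Alice: 4 -> 1. State: Sybil=4, Grace=4, Alice=1, Ivan=0
Event 4 (Grace -3): Grace: 4 -> 1. State: Sybil=4, Grace=1, Alice=1, Ivan=0
Event 5 (Grace -> Alice, 1): Grace: 1 -> 0, Alice: 1 -> 2. State: Sybil=4, Grace=0, Alice=2, Ivan=0
Event 6 (Alice -2): Alice: 2 -> 0. State: Sybil=4, Grace=0, Alice=0, Ivan=0
Event 7 (Grace +1): Grace: 0 -> 1. State: Sybil=4, Grace=1, Alice=0, Ivan=0
Event 8 (Grace -> Ivan, 1): Grace: 1 -> 0, Ivan: 0 -> 1. State: Sybil=4, Grace=0, Alice=0, Ivan=1
Event 9 (Ivan -1): Ivan: 1 -> 0. State: Sybil=4, Grace=0, Alice=0, Ivan=0
Event 10 (Ivan +1): Ivan: 0 -> 1. State: Sybil=4, Grace=0, Alice=0, Ivan=1
Event 11 (Alice +3): Alice: 0 -> 3. State: Sybil=4, Grace=0, Alice=3, Ivan=1
Event 12 (Ivan +2): Ivan: 1 -> 3. State: Sybil=4, Grace=0, Alice=3, Ivan=3

Grace's final count: 0

Answer: 0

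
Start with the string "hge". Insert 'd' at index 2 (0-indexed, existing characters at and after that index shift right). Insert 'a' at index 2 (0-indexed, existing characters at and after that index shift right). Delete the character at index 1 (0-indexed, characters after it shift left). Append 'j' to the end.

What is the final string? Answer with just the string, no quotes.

Answer: hadej

Derivation:
Applying each edit step by step:
Start: "hge"
Op 1 (insert 'd' at idx 2): "hge" -> "hgde"
Op 2 (insert 'a' at idx 2): "hgde" -> "hgade"
Op 3 (delete idx 1 = 'g'): "hgade" -> "hade"
Op 4 (append 'j'): "hade" -> "hadej"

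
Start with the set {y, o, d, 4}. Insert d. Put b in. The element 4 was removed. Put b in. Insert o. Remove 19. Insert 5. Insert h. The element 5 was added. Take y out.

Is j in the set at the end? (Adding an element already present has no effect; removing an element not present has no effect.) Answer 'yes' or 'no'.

Tracking the set through each operation:
Start: {4, d, o, y}
Event 1 (add d): already present, no change. Set: {4, d, o, y}
Event 2 (add b): added. Set: {4, b, d, o, y}
Event 3 (remove 4): removed. Set: {b, d, o, y}
Event 4 (add b): already present, no change. Set: {b, d, o, y}
Event 5 (add o): already present, no change. Set: {b, d, o, y}
Event 6 (remove 19): not present, no change. Set: {b, d, o, y}
Event 7 (add 5): added. Set: {5, b, d, o, y}
Event 8 (add h): added. Set: {5, b, d, h, o, y}
Event 9 (add 5): already present, no change. Set: {5, b, d, h, o, y}
Event 10 (remove y): removed. Set: {5, b, d, h, o}

Final set: {5, b, d, h, o} (size 5)
j is NOT in the final set.

Answer: no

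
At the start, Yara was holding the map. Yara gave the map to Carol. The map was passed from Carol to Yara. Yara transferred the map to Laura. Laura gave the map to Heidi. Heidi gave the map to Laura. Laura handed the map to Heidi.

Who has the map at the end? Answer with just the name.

Tracking the map through each event:
Start: Yara has the map.
After event 1: Carol has the map.
After event 2: Yara has the map.
After event 3: Laura has the map.
After event 4: Heidi has the map.
After event 5: Laura has the map.
After event 6: Heidi has the map.

Answer: Heidi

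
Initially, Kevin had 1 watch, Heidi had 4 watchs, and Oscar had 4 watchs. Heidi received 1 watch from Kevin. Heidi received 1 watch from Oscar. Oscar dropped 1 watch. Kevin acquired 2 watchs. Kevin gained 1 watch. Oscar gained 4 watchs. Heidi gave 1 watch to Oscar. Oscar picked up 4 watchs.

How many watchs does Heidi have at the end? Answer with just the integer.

Answer: 5

Derivation:
Tracking counts step by step:
Start: Kevin=1, Heidi=4, Oscar=4
Event 1 (Kevin -> Heidi, 1): Kevin: 1 -> 0, Heidi: 4 -> 5. State: Kevin=0, Heidi=5, Oscar=4
Event 2 (Oscar -> Heidi, 1): Oscar: 4 -> 3, Heidi: 5 -> 6. State: Kevin=0, Heidi=6, Oscar=3
Event 3 (Oscar -1): Oscar: 3 -> 2. State: Kevin=0, Heidi=6, Oscar=2
Event 4 (Kevin +2): Kevin: 0 -> 2. State: Kevin=2, Heidi=6, Oscar=2
Event 5 (Kevin +1): Kevin: 2 -> 3. State: Kevin=3, Heidi=6, Oscar=2
Event 6 (Oscar +4): Oscar: 2 -> 6. State: Kevin=3, Heidi=6, Oscar=6
Event 7 (Heidi -> Oscar, 1): Heidi: 6 -> 5, Oscar: 6 -> 7. State: Kevin=3, Heidi=5, Oscar=7
Event 8 (Oscar +4): Oscar: 7 -> 11. State: Kevin=3, Heidi=5, Oscar=11

Heidi's final count: 5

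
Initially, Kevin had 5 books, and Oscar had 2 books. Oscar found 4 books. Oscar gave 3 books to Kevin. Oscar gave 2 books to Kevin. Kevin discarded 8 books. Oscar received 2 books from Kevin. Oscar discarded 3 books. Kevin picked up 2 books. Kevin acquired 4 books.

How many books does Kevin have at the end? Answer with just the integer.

Tracking counts step by step:
Start: Kevin=5, Oscar=2
Event 1 (Oscar +4): Oscar: 2 -> 6. State: Kevin=5, Oscar=6
Event 2 (Oscar -> Kevin, 3): Oscar: 6 -> 3, Kevin: 5 -> 8. State: Kevin=8, Oscar=3
Event 3 (Oscar -> Kevin, 2): Oscar: 3 -> 1, Kevin: 8 -> 10. State: Kevin=10, Oscar=1
Event 4 (Kevin -8): Kevin: 10 -> 2. State: Kevin=2, Oscar=1
Event 5 (Kevin -> Oscar, 2): Kevin: 2 -> 0, Oscar: 1 -> 3. State: Kevin=0, Oscar=3
Event 6 (Oscar -3): Oscar: 3 -> 0. State: Kevin=0, Oscar=0
Event 7 (Kevin +2): Kevin: 0 -> 2. State: Kevin=2, Oscar=0
Event 8 (Kevin +4): Kevin: 2 -> 6. State: Kevin=6, Oscar=0

Kevin's final count: 6

Answer: 6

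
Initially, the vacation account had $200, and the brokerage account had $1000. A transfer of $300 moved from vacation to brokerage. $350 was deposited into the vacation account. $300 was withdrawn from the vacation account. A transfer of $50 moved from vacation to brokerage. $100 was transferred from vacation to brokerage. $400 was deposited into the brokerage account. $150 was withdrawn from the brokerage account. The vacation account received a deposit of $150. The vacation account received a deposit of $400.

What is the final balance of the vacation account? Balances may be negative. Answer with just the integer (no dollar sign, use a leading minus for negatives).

Answer: 350

Derivation:
Tracking account balances step by step:
Start: vacation=200, brokerage=1000
Event 1 (transfer 300 vacation -> brokerage): vacation: 200 - 300 = -100, brokerage: 1000 + 300 = 1300. Balances: vacation=-100, brokerage=1300
Event 2 (deposit 350 to vacation): vacation: -100 + 350 = 250. Balances: vacation=250, brokerage=1300
Event 3 (withdraw 300 from vacation): vacation: 250 - 300 = -50. Balances: vacation=-50, brokerage=1300
Event 4 (transfer 50 vacation -> brokerage): vacation: -50 - 50 = -100, brokerage: 1300 + 50 = 1350. Balances: vacation=-100, brokerage=1350
Event 5 (transfer 100 vacation -> brokerage): vacation: -100 - 100 = -200, brokerage: 1350 + 100 = 1450. Balances: vacation=-200, brokerage=1450
Event 6 (deposit 400 to brokerage): brokerage: 1450 + 400 = 1850. Balances: vacation=-200, brokerage=1850
Event 7 (withdraw 150 from brokerage): brokerage: 1850 - 150 = 1700. Balances: vacation=-200, brokerage=1700
Event 8 (deposit 150 to vacation): vacation: -200 + 150 = -50. Balances: vacation=-50, brokerage=1700
Event 9 (deposit 400 to vacation): vacation: -50 + 400 = 350. Balances: vacation=350, brokerage=1700

Final balance of vacation: 350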